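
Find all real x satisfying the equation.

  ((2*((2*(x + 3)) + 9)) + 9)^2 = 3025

Step 1. [((2*((2*(x + 3)) + 9)) + 9)^2 = 3025] 3025 ≥ 0, LHS is (·)² — take ±√, so sqrt: (2*((2*(x + 3)) + 9)) + 9 = 55 or -55.
Step 2. [(2*((2*(x + 3)) + 9)) + 9 = 55 or -55] 9 comes off first (subtract 9). So sub: 2*((2*(x + 3)) + 9) = 46 or -64.
Step 3. [2*((2*(x + 3)) + 9) = 46 or -64] divide by the outer 2. So div: (2*(x + 3)) + 9 = 23 or -32.
Step 4. [(2*(x + 3)) + 9 = 23 or -32] 9 comes off first (subtract 9). So sub: 2*(x + 3) = 14 or -41.
Step 5. [2*(x + 3) = 14 or -41] 2 out front; divide by 2, so div: x + 3 = 7 or -41/2.
Step 6. [x + 3 = 7 or -41/2] the outer +3 inverts by subtracting 3 ⇒ sub: x = 4 or -47/2.

Answer: x ∈ {-47/2, 4}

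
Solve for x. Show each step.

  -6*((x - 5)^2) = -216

Step 1. [-6*((x - 5)^2) = -216] -6·(inner) — divide through by -6 ⇒ div: (x - 5)^2 = 36.
Step 2. [(x - 5)^2 = 36] LHS squared, RHS 36 ≥ 0: apply √ (±), so sqrt: x - 5 = 6 or -6.
Step 3. [x - 5 = 6 or -6] 5 comes off first (add 5) ⇒ sub: x = 11 or -1.

Answer: x ∈ {-1, 11}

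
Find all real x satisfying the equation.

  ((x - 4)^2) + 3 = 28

Step 1. [((x - 4)^2) + 3 = 28] subtract 3: x sits inside (… + 3). So sub: (x - 4)^2 = 25.
Step 2. [(x - 4)^2 = 25] √ both sides: 25 ≥ 0 gives two branches, so sqrt: x - 4 = 5 or -5.
Step 3. [x - 4 = 5 or -5] -4 is outermost — add 4 both sides. So sub: x = 9 or -1.

Answer: x ∈ {-1, 9}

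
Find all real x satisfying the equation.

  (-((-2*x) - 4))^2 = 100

Step 1. [(-((-2*x) - 4))^2 = 100] 100 ≥ 0, LHS is (·)² — take ±√. So sqrt: -((-2*x) - 4) = 10 or -10.
Step 2. [-((-2*x) - 4) = 10 or -10] LHS negated; negate both sides. So neg: (-2*x) - 4 = -10 or 10.
Step 3. [(-2*x) - 4 = -10 or 10] -2 divides every term; factor it out, so factor: x + 2 = 5 or -5.
Step 4. [x + 2 = 5 or -5] 2 comes off first (subtract 2) ⇒ sub: x = 3 or -7.

Answer: x ∈ {-7, 3}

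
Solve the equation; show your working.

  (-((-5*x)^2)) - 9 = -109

Step 1. [(-((-5*x)^2)) - 9 = -109] 9 comes off first (add 9) ⇒ sub: -((-5*x)^2) = -100.
Step 2. [-((-5*x)^2) = -100] LHS negated; negate both sides. So neg: (-5*x)^2 = 100.
Step 3. [(-5*x)^2 = 100] LHS squared, RHS 100 ≥ 0: apply √ (±), so sqrt: -5*x = 10 or -10.
Step 4. [-5*x = 10 or -10] divide by the outer -5. So div: x = -2 or 2.

Answer: x ∈ {-2, 2}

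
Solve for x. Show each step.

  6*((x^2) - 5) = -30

Step 1. [6*((x^2) - 5) = -30] LHS = 6·(…); ÷6 both sides ⇒ div: (x^2) - 5 = -5.
Step 2. [(x^2) - 5 = -5] the outer -5 inverts by adding 5, so sub: x^2 = 0.
Step 3. [x^2 = 0] LHS squared, RHS 0 ≥ 0: apply √ (±). So sqrt: x = 0.

Answer: x ∈ {0}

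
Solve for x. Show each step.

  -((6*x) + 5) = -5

Step 1. [-((6*x) + 5) = -5] flip signs both sides, so neg: (6*x) + 5 = 5.
Step 2. [(6*x) + 5 = 5] the outer +5 inverts by subtracting 5, so sub: 6*x = 0.
Step 3. [6*x = 0] divide by the outer 6. So div: x = 0.

Answer: x ∈ {0}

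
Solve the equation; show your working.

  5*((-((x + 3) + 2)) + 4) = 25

Step 1. [5*((-((x + 3) + 2)) + 4) = 25] 5·(inner) — divide through by 5. So div: (-((x + 3) + 2)) + 4 = 5.
Step 2. [(-((x + 3) + 2)) + 4 = 5] peel the +4: subtract 4 from each side. So sub: -((x + 3) + 2) = 1.
Step 3. [-((x + 3) + 2) = 1] leading − — multiply by −1. So neg: (x + 3) + 2 = -1.
Step 4. [(x + 3) + 2 = -1] subtract 2: x sits inside (… + 2). So sub: x + 3 = -3.
Step 5. [x + 3 = -3] +3 is outermost — subtract 3 both sides ⇒ sub: x = -6.

Answer: x ∈ {-6}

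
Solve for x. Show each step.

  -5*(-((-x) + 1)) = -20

Step 1. [-5*(-((-x) + 1)) = -20] LHS = -5·(…); ÷-5 both sides, so div: -((-x) + 1) = 4.
Step 2. [-((-x) + 1) = 4] flip signs both sides, so neg: (-x) + 1 = -4.
Step 3. [(-x) + 1 = -4] the outer +1 inverts by subtracting 1 ⇒ sub: -x = -5.
Step 4. [-x = -5] LHS negated; negate both sides, so neg: x = 5.

Answer: x ∈ {5}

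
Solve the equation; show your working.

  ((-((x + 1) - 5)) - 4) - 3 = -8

Step 1. [((-((x + 1) - 5)) - 4) - 3 = -8] add 3: x sits inside (… - 3), so sub: (-((x + 1) - 5)) - 4 = -5.
Step 2. [(-((x + 1) - 5)) - 4 = -5] the outer -4 inverts by adding 4, so sub: -((x + 1) - 5) = -1.
Step 3. [-((x + 1) - 5) = -1] LHS negated; negate both sides, so neg: (x + 1) - 5 = 1.
Step 4. [(x + 1) - 5 = 1] add 5: x sits inside (… - 5). So sub: x + 1 = 6.
Step 5. [x + 1 = 6] the outer +1 inverts by subtracting 1. So sub: x = 5.

Answer: x ∈ {5}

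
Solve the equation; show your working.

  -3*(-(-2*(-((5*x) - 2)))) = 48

Step 1. [-3*(-(-2*(-((5*x) - 2)))) = 48] leading coefficient -3: divide by -3, so div: -(-2*(-((5*x) - 2))) = -16.
Step 2. [-(-2*(-((5*x) - 2))) = -16] LHS negated; negate both sides ⇒ neg: -2*(-((5*x) - 2)) = 16.
Step 3. [-2*(-((5*x) - 2)) = 16] -2·(inner) — divide through by -2 ⇒ div: -((5*x) - 2) = -8.
Step 4. [-((5*x) - 2) = -8] flip signs both sides. So neg: (5*x) - 2 = 8.
Step 5. [(5*x) - 2 = 8] -2 is outermost — add 2 both sides, so sub: 5*x = 10.
Step 6. [5*x = 10] 5·(inner) — divide through by 5. So div: x = 2.

Answer: x ∈ {2}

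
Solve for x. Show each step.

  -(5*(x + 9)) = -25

Step 1. [-(5*(x + 9)) = -25] LHS negated; negate both sides ⇒ neg: 5*(x + 9) = 25.
Step 2. [5*(x + 9) = 25] divide by the outer 5, so div: x + 9 = 5.
Step 3. [x + 9 = 5] +9 is outermost — subtract 9 both sides ⇒ sub: x = -4.

Answer: x ∈ {-4}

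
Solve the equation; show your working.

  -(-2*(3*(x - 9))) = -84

Step 1. [-(-2*(3*(x - 9))) = -84] LHS negated; negate both sides. So neg: -2*(3*(x - 9)) = 84.
Step 2. [-2*(3*(x - 9)) = 84] -2 out front; divide by -2. So div: 3*(x - 9) = -42.
Step 3. [3*(x - 9) = -42] LHS = 3·(…); ÷3 both sides ⇒ div: x - 9 = -14.
Step 4. [x - 9 = -14] the outer -9 inverts by adding 9. So sub: x = -5.

Answer: x ∈ {-5}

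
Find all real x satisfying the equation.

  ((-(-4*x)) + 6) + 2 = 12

Step 1. [((-(-4*x)) + 6) + 2 = 12] peel the +2: subtract 2 from each side. So sub: (-(-4*x)) + 6 = 10.
Step 2. [(-(-4*x)) + 6 = 10] the outer +6 inverts by subtracting 6. So sub: -(-4*x) = 4.
Step 3. [-(-4*x) = 4] LHS negated; negate both sides. So neg: -4*x = -4.
Step 4. [-4*x = -4] LHS = -4·(…); ÷-4 both sides, so div: x = 1.

Answer: x ∈ {1}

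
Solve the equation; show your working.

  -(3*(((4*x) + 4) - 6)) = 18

Step 1. [-(3*(((4*x) + 4) - 6)) = 18] LHS negated; negate both sides, so neg: 3*(((4*x) + 4) - 6) = -18.
Step 2. [3*(((4*x) + 4) - 6) = -18] 3·(inner) — divide through by 3, so div: ((4*x) + 4) - 6 = -6.
Step 3. [((4*x) + 4) - 6 = -6] peel the -6: add 6 from each side ⇒ sub: (4*x) + 4 = 0.
Step 4. [(4*x) + 4 = 0] common factor 4 (LHS and 0) — divide through ⇒ factor: x + 1 = 0.
Step 5. [x + 1 = 0] peel the +1: subtract 1 from each side, so sub: x = -1.

Answer: x ∈ {-1}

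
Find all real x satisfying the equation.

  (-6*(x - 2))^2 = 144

Step 1. [(-6*(x - 2))^2 = 144] √ both sides: 144 ≥ 0 gives two branches. So sqrt: -6*(x - 2) = 12 or -12.
Step 2. [-6*(x - 2) = 12 or -12] divide by the outer -6 ⇒ div: x - 2 = -2 or 2.
Step 3. [x - 2 = -2 or 2] peel the -2: add 2 from each side ⇒ sub: x = 0 or 4.

Answer: x ∈ {0, 4}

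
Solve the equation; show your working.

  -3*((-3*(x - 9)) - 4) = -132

Step 1. [-3*((-3*(x - 9)) - 4) = -132] -3·(inner) — divide through by -3, so div: (-3*(x - 9)) - 4 = 44.
Step 2. [(-3*(x - 9)) - 4 = 44] -4 is outermost — add 4 both sides. So sub: -3*(x - 9) = 48.
Step 3. [-3*(x - 9) = 48] LHS = -3·(…); ÷-3 both sides, so div: x - 9 = -16.
Step 4. [x - 9 = -16] 9 comes off first (add 9), so sub: x = -7.

Answer: x ∈ {-7}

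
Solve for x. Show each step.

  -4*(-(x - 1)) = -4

Step 1. [-4*(-(x - 1)) = -4] divide by the outer -4, so div: -(x - 1) = 1.
Step 2. [-(x - 1) = 1] leading − — multiply by −1. So neg: x - 1 = -1.
Step 3. [x - 1 = -1] the outer -1 inverts by adding 1 ⇒ sub: x = 0.

Answer: x ∈ {0}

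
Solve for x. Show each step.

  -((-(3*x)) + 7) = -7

Step 1. [-((-(3*x)) + 7) = -7] flip signs both sides, so neg: (-(3*x)) + 7 = 7.
Step 2. [(-(3*x)) + 7 = 7] subtract 7: x sits inside (… + 7), so sub: -(3*x) = 0.
Step 3. [-(3*x) = 0] flip signs both sides. So neg: 3*x = 0.
Step 4. [3*x = 0] 3 out front; divide by 3. So div: x = 0.

Answer: x ∈ {0}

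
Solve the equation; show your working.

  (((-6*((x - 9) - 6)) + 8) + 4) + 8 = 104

Step 1. [(((-6*((x - 9) - 6)) + 8) + 4) + 8 = 104] subtract 8: x sits inside (… + 8). So sub: ((-6*((x - 9) - 6)) + 8) + 4 = 96.
Step 2. [((-6*((x - 9) - 6)) + 8) + 4 = 96] the outer +4 inverts by subtracting 4 ⇒ sub: (-6*((x - 9) - 6)) + 8 = 92.
Step 3. [(-6*((x - 9) - 6)) + 8 = 92] peel the +8: subtract 8 from each side ⇒ sub: -6*((x - 9) - 6) = 84.
Step 4. [-6*((x - 9) - 6) = 84] -6 out front; divide by -6 ⇒ div: (x - 9) - 6 = -14.
Step 5. [(x - 9) - 6 = -14] add 6: x sits inside (… - 6). So sub: x - 9 = -8.
Step 6. [x - 9 = -8] the outer -9 inverts by adding 9, so sub: x = 1.

Answer: x ∈ {1}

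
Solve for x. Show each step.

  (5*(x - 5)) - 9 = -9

Step 1. [(5*(x - 5)) - 9 = -9] add 9: x sits inside (… - 9), so sub: 5*(x - 5) = 0.
Step 2. [5*(x - 5) = 0] divide by the outer 5, so div: x - 5 = 0.
Step 3. [x - 5 = 0] the outer -5 inverts by adding 5. So sub: x = 5.

Answer: x ∈ {5}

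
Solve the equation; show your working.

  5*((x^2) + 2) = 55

Step 1. [5*((x^2) + 2) = 55] divide by the outer 5 ⇒ div: (x^2) + 2 = 11.
Step 2. [(x^2) + 2 = 11] subtract 2: x sits inside (… + 2). So sub: x^2 = 9.
Step 3. [x^2 = 9] LHS squared, RHS 9 ≥ 0: apply √ (±), so sqrt: x = 3 or -3.

Answer: x ∈ {-3, 3}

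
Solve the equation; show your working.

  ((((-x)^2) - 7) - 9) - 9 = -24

Step 1. [((((-x)^2) - 7) - 9) - 9 = -24] -9 is outermost — add 9 both sides, so sub: (((-x)^2) - 7) - 9 = -15.
Step 2. [(((-x)^2) - 7) - 9 = -15] the outer -9 inverts by adding 9 ⇒ sub: ((-x)^2) - 7 = -6.
Step 3. [((-x)^2) - 7 = -6] 7 comes off first (add 7). So sub: (-x)^2 = 1.
Step 4. [(-x)^2 = 1] LHS squared, RHS 1 ≥ 0: apply √ (±). So sqrt: -x = 1 or -1.
Step 5. [-x = 1 or -1] flip signs both sides ⇒ neg: x = -1 or 1.

Answer: x ∈ {-1, 1}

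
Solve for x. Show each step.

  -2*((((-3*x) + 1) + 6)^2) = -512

Step 1. [-2*((((-3*x) + 1) + 6)^2) = -512] leading coefficient -2: divide by -2, so div: (((-3*x) + 1) + 6)^2 = 256.
Step 2. [(((-3*x) + 1) + 6)^2 = 256] 256 ≥ 0, LHS is (·)² — take ±√. So sqrt: ((-3*x) + 1) + 6 = 16 or -16.
Step 3. [((-3*x) + 1) + 6 = 16 or -16] +6 is outermost — subtract 6 both sides ⇒ sub: (-3*x) + 1 = 10 or -22.
Step 4. [(-3*x) + 1 = 10 or -22] +1 is outermost — subtract 1 both sides. So sub: -3*x = 9 or -23.
Step 5. [-3*x = 9 or -23] -3 out front; divide by -3 ⇒ div: x = -3 or 23/3.

Answer: x ∈ {-3, 23/3}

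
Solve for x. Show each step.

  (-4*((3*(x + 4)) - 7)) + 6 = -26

Step 1. [(-4*((3*(x + 4)) - 7)) + 6 = -26] peel the +6: subtract 6 from each side ⇒ sub: -4*((3*(x + 4)) - 7) = -32.
Step 2. [-4*((3*(x + 4)) - 7) = -32] divide by the outer -4. So div: (3*(x + 4)) - 7 = 8.
Step 3. [(3*(x + 4)) - 7 = 8] the outer -7 inverts by adding 7, so sub: 3*(x + 4) = 15.
Step 4. [3*(x + 4) = 15] divide by the outer 3. So div: x + 4 = 5.
Step 5. [x + 4 = 5] the outer +4 inverts by subtracting 4 ⇒ sub: x = 1.

Answer: x ∈ {1}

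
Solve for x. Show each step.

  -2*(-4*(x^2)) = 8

Step 1. [-2*(-4*(x^2)) = 8] -2 out front; divide by -2, so div: -4*(x^2) = -4.
Step 2. [-4*(x^2) = -4] LHS = -4·(…); ÷-4 both sides ⇒ div: x^2 = 1.
Step 3. [x^2 = 1] √ both sides: 1 ≥ 0 gives two branches ⇒ sqrt: x = 1 or -1.

Answer: x ∈ {-1, 1}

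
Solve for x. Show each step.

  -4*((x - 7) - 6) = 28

Step 1. [-4*((x - 7) - 6) = 28] leading coefficient -4: divide by -4, so div: (x - 7) - 6 = -7.
Step 2. [(x - 7) - 6 = -7] add 6: x sits inside (… - 6). So sub: x - 7 = -1.
Step 3. [x - 7 = -1] peel the -7: add 7 from each side ⇒ sub: x = 6.

Answer: x ∈ {6}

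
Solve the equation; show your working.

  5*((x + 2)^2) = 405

Step 1. [5*((x + 2)^2) = 405] LHS = 5·(…); ÷5 both sides, so div: (x + 2)^2 = 81.
Step 2. [(x + 2)^2 = 81] LHS squared, RHS 81 ≥ 0: apply √ (±). So sqrt: x + 2 = 9 or -9.
Step 3. [x + 2 = 9 or -9] 2 comes off first (subtract 2), so sub: x = 7 or -11.

Answer: x ∈ {-11, 7}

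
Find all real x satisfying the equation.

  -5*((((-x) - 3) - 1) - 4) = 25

Step 1. [-5*((((-x) - 3) - 1) - 4) = 25] -5 out front; divide by -5 ⇒ div: (((-x) - 3) - 1) - 4 = -5.
Step 2. [(((-x) - 3) - 1) - 4 = -5] peel the -4: add 4 from each side ⇒ sub: ((-x) - 3) - 1 = -1.
Step 3. [((-x) - 3) - 1 = -1] -1 is outermost — add 1 both sides ⇒ sub: (-x) - 3 = 0.
Step 4. [(-x) - 3 = 0] the outer -3 inverts by adding 3, so sub: -x = 3.
Step 5. [-x = 3] flip signs both sides ⇒ neg: x = -3.

Answer: x ∈ {-3}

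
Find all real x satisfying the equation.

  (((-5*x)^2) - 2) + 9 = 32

Step 1. [(((-5*x)^2) - 2) + 9 = 32] 9 comes off first (subtract 9). So sub: ((-5*x)^2) - 2 = 23.
Step 2. [((-5*x)^2) - 2 = 23] add 2: x sits inside (… - 2). So sub: (-5*x)^2 = 25.
Step 3. [(-5*x)^2 = 25] √ both sides: 25 ≥ 0 gives two branches. So sqrt: -5*x = 5 or -5.
Step 4. [-5*x = 5 or -5] -5·(inner) — divide through by -5, so div: x = -1 or 1.

Answer: x ∈ {-1, 1}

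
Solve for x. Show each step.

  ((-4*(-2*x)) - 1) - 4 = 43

Step 1. [((-4*(-2*x)) - 1) - 4 = 43] the outer -4 inverts by adding 4. So sub: (-4*(-2*x)) - 1 = 47.
Step 2. [(-4*(-2*x)) - 1 = 47] peel the -1: add 1 from each side ⇒ sub: -4*(-2*x) = 48.
Step 3. [-4*(-2*x) = 48] -4·(inner) — divide through by -4, so div: -2*x = -12.
Step 4. [-2*x = -12] leading coefficient -2: divide by -2. So div: x = 6.

Answer: x ∈ {6}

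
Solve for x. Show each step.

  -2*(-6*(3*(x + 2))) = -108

Step 1. [-2*(-6*(3*(x + 2))) = -108] -2·(inner) — divide through by -2. So div: -6*(3*(x + 2)) = 54.
Step 2. [-6*(3*(x + 2)) = 54] LHS = -6·(…); ÷-6 both sides. So div: 3*(x + 2) = -9.
Step 3. [3*(x + 2) = -9] divide by the outer 3, so div: x + 2 = -3.
Step 4. [x + 2 = -3] 2 comes off first (subtract 2) ⇒ sub: x = -5.

Answer: x ∈ {-5}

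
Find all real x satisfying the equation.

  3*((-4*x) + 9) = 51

Step 1. [3*((-4*x) + 9) = 51] 3 out front; divide by 3 ⇒ div: (-4*x) + 9 = 17.
Step 2. [(-4*x) + 9 = 17] +9 is outermost — subtract 9 both sides. So sub: -4*x = 8.
Step 3. [-4*x = 8] -4 out front; divide by -4 ⇒ div: x = -2.

Answer: x ∈ {-2}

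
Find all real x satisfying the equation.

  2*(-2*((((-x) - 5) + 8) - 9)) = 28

Step 1. [2*(-2*((((-x) - 5) + 8) - 9)) = 28] 2 out front; divide by 2, so div: -2*((((-x) - 5) + 8) - 9) = 14.
Step 2. [-2*((((-x) - 5) + 8) - 9) = 14] -2·(inner) — divide through by -2, so div: (((-x) - 5) + 8) - 9 = -7.
Step 3. [(((-x) - 5) + 8) - 9 = -7] the outer -9 inverts by adding 9 ⇒ sub: ((-x) - 5) + 8 = 2.
Step 4. [((-x) - 5) + 8 = 2] peel the +8: subtract 8 from each side ⇒ sub: (-x) - 5 = -6.
Step 5. [(-x) - 5 = -6] -5 is outermost — add 5 both sides ⇒ sub: -x = -1.
Step 6. [-x = -1] flip signs both sides. So neg: x = 1.

Answer: x ∈ {1}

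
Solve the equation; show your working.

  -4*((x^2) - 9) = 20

Step 1. [-4*((x^2) - 9) = 20] leading coefficient -4: divide by -4 ⇒ div: (x^2) - 9 = -5.
Step 2. [(x^2) - 9 = -5] -9 is outermost — add 9 both sides, so sub: x^2 = 4.
Step 3. [x^2 = 4] √ both sides: 4 ≥ 0 gives two branches. So sqrt: x = 2 or -2.

Answer: x ∈ {-2, 2}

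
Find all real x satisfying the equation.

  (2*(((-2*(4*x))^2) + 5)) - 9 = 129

Step 1. [(2*(((-2*(4*x))^2) + 5)) - 9 = 129] add 9: x sits inside (… - 9). So sub: 2*(((-2*(4*x))^2) + 5) = 138.
Step 2. [2*(((-2*(4*x))^2) + 5) = 138] LHS = 2·(…); ÷2 both sides. So div: ((-2*(4*x))^2) + 5 = 69.
Step 3. [((-2*(4*x))^2) + 5 = 69] +5 is outermost — subtract 5 both sides, so sub: (-2*(4*x))^2 = 64.
Step 4. [(-2*(4*x))^2 = 64] LHS squared, RHS 64 ≥ 0: apply √ (±) ⇒ sqrt: -2*(4*x) = 8 or -8.
Step 5. [-2*(4*x) = 8 or -8] LHS = -2·(…); ÷-2 both sides. So div: 4*x = -4 or 4.
Step 6. [4*x = -4 or 4] 4 out front; divide by 4 ⇒ div: x = -1 or 1.

Answer: x ∈ {-1, 1}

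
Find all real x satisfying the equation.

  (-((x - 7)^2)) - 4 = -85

Step 1. [(-((x - 7)^2)) - 4 = -85] the outer -4 inverts by adding 4 ⇒ sub: -((x - 7)^2) = -81.
Step 2. [-((x - 7)^2) = -81] flip signs both sides, so neg: (x - 7)^2 = 81.
Step 3. [(x - 7)^2 = 81] 81 ≥ 0, LHS is (·)² — take ±√, so sqrt: x - 7 = 9 or -9.
Step 4. [x - 7 = 9 or -9] peel the -7: add 7 from each side, so sub: x = 16 or -2.

Answer: x ∈ {-2, 16}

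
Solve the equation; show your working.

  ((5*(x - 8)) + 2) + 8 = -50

Step 1. [((5*(x - 8)) + 2) + 8 = -50] 8 comes off first (subtract 8) ⇒ sub: (5*(x - 8)) + 2 = -58.
Step 2. [(5*(x - 8)) + 2 = -58] +2 is outermost — subtract 2 both sides ⇒ sub: 5*(x - 8) = -60.
Step 3. [5*(x - 8) = -60] leading coefficient 5: divide by 5, so div: x - 8 = -12.
Step 4. [x - 8 = -12] -8 is outermost — add 8 both sides. So sub: x = -4.

Answer: x ∈ {-4}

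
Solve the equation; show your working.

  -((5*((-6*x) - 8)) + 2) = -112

Step 1. [-((5*((-6*x) - 8)) + 2) = -112] LHS negated; negate both sides, so neg: (5*((-6*x) - 8)) + 2 = 112.
Step 2. [(5*((-6*x) - 8)) + 2 = 112] subtract 2: x sits inside (… + 2) ⇒ sub: 5*((-6*x) - 8) = 110.
Step 3. [5*((-6*x) - 8) = 110] leading coefficient 5: divide by 5 ⇒ div: (-6*x) - 8 = 22.
Step 4. [(-6*x) - 8 = 22] add 8: x sits inside (… - 8). So sub: -6*x = 30.
Step 5. [-6*x = 30] LHS = -6·(…); ÷-6 both sides, so div: x = -5.

Answer: x ∈ {-5}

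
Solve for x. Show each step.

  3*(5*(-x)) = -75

Step 1. [3*(5*(-x)) = -75] divide by the outer 3, so div: 5*(-x) = -25.
Step 2. [5*(-x) = -25] 5·(inner) — divide through by 5, so div: -x = -5.
Step 3. [-x = -5] LHS negated; negate both sides. So neg: x = 5.

Answer: x ∈ {5}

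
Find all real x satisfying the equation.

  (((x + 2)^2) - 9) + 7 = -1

Step 1. [(((x + 2)^2) - 9) + 7 = -1] the outer +7 inverts by subtracting 7. So sub: ((x + 2)^2) - 9 = -8.
Step 2. [((x + 2)^2) - 9 = -8] 9 comes off first (add 9) ⇒ sub: (x + 2)^2 = 1.
Step 3. [(x + 2)^2 = 1] LHS squared, RHS 1 ≥ 0: apply √ (±). So sqrt: x + 2 = 1 or -1.
Step 4. [x + 2 = 1 or -1] subtract 2: x sits inside (… + 2). So sub: x = -1 or -3.

Answer: x ∈ {-3, -1}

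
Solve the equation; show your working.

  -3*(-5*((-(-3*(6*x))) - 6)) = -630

Step 1. [-3*(-5*((-(-3*(6*x))) - 6)) = -630] -3·(inner) — divide through by -3 ⇒ div: -5*((-(-3*(6*x))) - 6) = 210.
Step 2. [-5*((-(-3*(6*x))) - 6) = 210] divide by the outer -5 ⇒ div: (-(-3*(6*x))) - 6 = -42.
Step 3. [(-(-3*(6*x))) - 6 = -42] the outer -6 inverts by adding 6. So sub: -(-3*(6*x)) = -36.
Step 4. [-(-3*(6*x)) = -36] leading − — multiply by −1, so neg: -3*(6*x) = 36.
Step 5. [-3*(6*x) = 36] LHS = -3·(…); ÷-3 both sides ⇒ div: 6*x = -12.
Step 6. [6*x = -12] 6·(inner) — divide through by 6 ⇒ div: x = -2.

Answer: x ∈ {-2}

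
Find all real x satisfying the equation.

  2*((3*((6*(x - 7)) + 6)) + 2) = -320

Step 1. [2*((3*((6*(x - 7)) + 6)) + 2) = -320] 2 out front; divide by 2, so div: (3*((6*(x - 7)) + 6)) + 2 = -160.
Step 2. [(3*((6*(x - 7)) + 6)) + 2 = -160] 2 comes off first (subtract 2) ⇒ sub: 3*((6*(x - 7)) + 6) = -162.
Step 3. [3*((6*(x - 7)) + 6) = -162] 3 out front; divide by 3, so div: (6*(x - 7)) + 6 = -54.
Step 4. [(6*(x - 7)) + 6 = -54] 6 | LHS and 6 | -54: pull 6 out ⇒ factor: (x - 7) + 1 = -9.
Step 5. [(x - 7) + 1 = -9] the outer +1 inverts by subtracting 1, so sub: x - 7 = -10.
Step 6. [x - 7 = -10] peel the -7: add 7 from each side ⇒ sub: x = -3.

Answer: x ∈ {-3}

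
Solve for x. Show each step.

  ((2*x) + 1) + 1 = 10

Step 1. [((2*x) + 1) + 1 = 10] the outer +1 inverts by subtracting 1. So sub: (2*x) + 1 = 9.
Step 2. [(2*x) + 1 = 9] subtract 1: x sits inside (… + 1). So sub: 2*x = 8.
Step 3. [2*x = 8] LHS = 2·(…); ÷2 both sides ⇒ div: x = 4.

Answer: x ∈ {4}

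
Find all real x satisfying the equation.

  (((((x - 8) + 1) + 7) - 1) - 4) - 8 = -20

Step 1. [(((((x - 8) + 1) + 7) - 1) - 4) - 8 = -20] -8 is outermost — add 8 both sides. So sub: ((((x - 8) + 1) + 7) - 1) - 4 = -12.
Step 2. [((((x - 8) + 1) + 7) - 1) - 4 = -12] -4 is outermost — add 4 both sides. So sub: (((x - 8) + 1) + 7) - 1 = -8.
Step 3. [(((x - 8) + 1) + 7) - 1 = -8] peel the -1: add 1 from each side, so sub: ((x - 8) + 1) + 7 = -7.
Step 4. [((x - 8) + 1) + 7 = -7] the outer +7 inverts by subtracting 7, so sub: (x - 8) + 1 = -14.
Step 5. [(x - 8) + 1 = -14] peel the +1: subtract 1 from each side ⇒ sub: x - 8 = -15.
Step 6. [x - 8 = -15] 8 comes off first (add 8), so sub: x = -7.

Answer: x ∈ {-7}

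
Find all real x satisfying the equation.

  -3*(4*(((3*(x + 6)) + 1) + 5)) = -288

Step 1. [-3*(4*(((3*(x + 6)) + 1) + 5)) = -288] leading coefficient -3: divide by -3. So div: 4*(((3*(x + 6)) + 1) + 5) = 96.
Step 2. [4*(((3*(x + 6)) + 1) + 5) = 96] leading coefficient 4: divide by 4 ⇒ div: ((3*(x + 6)) + 1) + 5 = 24.
Step 3. [((3*(x + 6)) + 1) + 5 = 24] +5 is outermost — subtract 5 both sides. So sub: (3*(x + 6)) + 1 = 19.
Step 4. [(3*(x + 6)) + 1 = 19] subtract 1: x sits inside (… + 1) ⇒ sub: 3*(x + 6) = 18.
Step 5. [3*(x + 6) = 18] LHS = 3·(…); ÷3 both sides, so div: x + 6 = 6.
Step 6. [x + 6 = 6] subtract 6: x sits inside (… + 6) ⇒ sub: x = 0.

Answer: x ∈ {0}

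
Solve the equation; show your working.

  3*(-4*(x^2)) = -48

Step 1. [3*(-4*(x^2)) = -48] 3·(inner) — divide through by 3 ⇒ div: -4*(x^2) = -16.
Step 2. [-4*(x^2) = -16] -4 out front; divide by -4, so div: x^2 = 4.
Step 3. [x^2 = 4] √ both sides: 4 ≥ 0 gives two branches. So sqrt: x = 2 or -2.

Answer: x ∈ {-2, 2}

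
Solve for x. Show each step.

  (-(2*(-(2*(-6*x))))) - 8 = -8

Step 1. [(-(2*(-(2*(-6*x))))) - 8 = -8] 8 comes off first (add 8), so sub: -(2*(-(2*(-6*x)))) = 0.
Step 2. [-(2*(-(2*(-6*x)))) = 0] leading − — multiply by −1, so neg: 2*(-(2*(-6*x))) = 0.
Step 3. [2*(-(2*(-6*x))) = 0] divide by the outer 2, so div: -(2*(-6*x)) = 0.
Step 4. [-(2*(-6*x)) = 0] leading − — multiply by −1. So neg: 2*(-6*x) = 0.
Step 5. [2*(-6*x) = 0] 2·(inner) — divide through by 2 ⇒ div: -6*x = 0.
Step 6. [-6*x = 0] divide by the outer -6. So div: x = 0.

Answer: x ∈ {0}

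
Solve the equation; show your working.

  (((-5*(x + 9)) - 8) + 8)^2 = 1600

Step 1. [(((-5*(x + 9)) - 8) + 8)^2 = 1600] √ both sides: 1600 ≥ 0 gives two branches. So sqrt: ((-5*(x + 9)) - 8) + 8 = 40 or -40.
Step 2. [((-5*(x + 9)) - 8) + 8 = 40 or -40] peel the +8: subtract 8 from each side. So sub: (-5*(x + 9)) - 8 = 32 or -48.
Step 3. [(-5*(x + 9)) - 8 = 32 or -48] the outer -8 inverts by adding 8 ⇒ sub: -5*(x + 9) = 40 or -40.
Step 4. [-5*(x + 9) = 40 or -40] -5 out front; divide by -5 ⇒ div: x + 9 = -8 or 8.
Step 5. [x + 9 = -8 or 8] peel the +9: subtract 9 from each side. So sub: x = -17 or -1.

Answer: x ∈ {-17, -1}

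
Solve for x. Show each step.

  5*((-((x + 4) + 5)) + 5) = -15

Step 1. [5*((-((x + 4) + 5)) + 5) = -15] LHS = 5·(…); ÷5 both sides, so div: (-((x + 4) + 5)) + 5 = -3.
Step 2. [(-((x + 4) + 5)) + 5 = -3] the outer +5 inverts by subtracting 5, so sub: -((x + 4) + 5) = -8.
Step 3. [-((x + 4) + 5) = -8] leading − — multiply by −1. So neg: (x + 4) + 5 = 8.
Step 4. [(x + 4) + 5 = 8] peel the +5: subtract 5 from each side ⇒ sub: x + 4 = 3.
Step 5. [x + 4 = 3] 4 comes off first (subtract 4). So sub: x = -1.

Answer: x ∈ {-1}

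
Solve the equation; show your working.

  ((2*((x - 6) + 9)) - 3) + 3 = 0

Step 1. [((2*((x - 6) + 9)) - 3) + 3 = 0] subtract 3: x sits inside (… + 3), so sub: (2*((x - 6) + 9)) - 3 = -3.
Step 2. [(2*((x - 6) + 9)) - 3 = -3] add 3: x sits inside (… - 3). So sub: 2*((x - 6) + 9) = 0.
Step 3. [2*((x - 6) + 9) = 0] leading coefficient 2: divide by 2. So div: (x - 6) + 9 = 0.
Step 4. [(x - 6) + 9 = 0] 9 comes off first (subtract 9) ⇒ sub: x - 6 = -9.
Step 5. [x - 6 = -9] the outer -6 inverts by adding 6 ⇒ sub: x = -3.

Answer: x ∈ {-3}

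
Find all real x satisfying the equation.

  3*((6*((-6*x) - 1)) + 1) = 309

Step 1. [3*((6*((-6*x) - 1)) + 1) = 309] 3·(inner) — divide through by 3, so div: (6*((-6*x) - 1)) + 1 = 103.
Step 2. [(6*((-6*x) - 1)) + 1 = 103] the outer +1 inverts by subtracting 1, so sub: 6*((-6*x) - 1) = 102.
Step 3. [6*((-6*x) - 1) = 102] leading coefficient 6: divide by 6 ⇒ div: (-6*x) - 1 = 17.
Step 4. [(-6*x) - 1 = 17] 1 comes off first (add 1), so sub: -6*x = 18.
Step 5. [-6*x = 18] leading coefficient -6: divide by -6 ⇒ div: x = -3.

Answer: x ∈ {-3}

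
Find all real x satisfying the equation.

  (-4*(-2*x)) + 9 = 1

Step 1. [(-4*(-2*x)) + 9 = 1] subtract 9: x sits inside (… + 9), so sub: -4*(-2*x) = -8.
Step 2. [-4*(-2*x) = -8] -4·(inner) — divide through by -4. So div: -2*x = 2.
Step 3. [-2*x = 2] -2·(inner) — divide through by -2. So div: x = -1.

Answer: x ∈ {-1}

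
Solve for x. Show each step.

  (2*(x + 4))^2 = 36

Step 1. [(2*(x + 4))^2 = 36] √ both sides: 36 ≥ 0 gives two branches ⇒ sqrt: 2*(x + 4) = 6 or -6.
Step 2. [2*(x + 4) = 6 or -6] divide by the outer 2. So div: x + 4 = 3 or -3.
Step 3. [x + 4 = 3 or -3] 4 comes off first (subtract 4) ⇒ sub: x = -1 or -7.

Answer: x ∈ {-7, -1}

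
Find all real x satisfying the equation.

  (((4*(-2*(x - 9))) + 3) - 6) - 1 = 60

Step 1. [(((4*(-2*(x - 9))) + 3) - 6) - 1 = 60] peel the -1: add 1 from each side ⇒ sub: ((4*(-2*(x - 9))) + 3) - 6 = 61.
Step 2. [((4*(-2*(x - 9))) + 3) - 6 = 61] 6 comes off first (add 6), so sub: (4*(-2*(x - 9))) + 3 = 67.
Step 3. [(4*(-2*(x - 9))) + 3 = 67] 3 comes off first (subtract 3). So sub: 4*(-2*(x - 9)) = 64.
Step 4. [4*(-2*(x - 9)) = 64] 4 out front; divide by 4 ⇒ div: -2*(x - 9) = 16.
Step 5. [-2*(x - 9) = 16] -2·(inner) — divide through by -2. So div: x - 9 = -8.
Step 6. [x - 9 = -8] the outer -9 inverts by adding 9 ⇒ sub: x = 1.

Answer: x ∈ {1}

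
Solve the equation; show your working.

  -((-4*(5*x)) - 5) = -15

Step 1. [-((-4*(5*x)) - 5) = -15] flip signs both sides. So neg: (-4*(5*x)) - 5 = 15.
Step 2. [(-4*(5*x)) - 5 = 15] the outer -5 inverts by adding 5 ⇒ sub: -4*(5*x) = 20.
Step 3. [-4*(5*x) = 20] -4 out front; divide by -4 ⇒ div: 5*x = -5.
Step 4. [5*x = -5] 5 out front; divide by 5, so div: x = -1.

Answer: x ∈ {-1}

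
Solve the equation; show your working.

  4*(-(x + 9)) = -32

Step 1. [4*(-(x + 9)) = -32] divide by the outer 4. So div: -(x + 9) = -8.
Step 2. [-(x + 9) = -8] leading − — multiply by −1 ⇒ neg: x + 9 = 8.
Step 3. [x + 9 = 8] the outer +9 inverts by subtracting 9 ⇒ sub: x = -1.

Answer: x ∈ {-1}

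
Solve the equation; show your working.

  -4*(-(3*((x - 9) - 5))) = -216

Step 1. [-4*(-(3*((x - 9) - 5))) = -216] LHS = -4·(…); ÷-4 both sides ⇒ div: -(3*((x - 9) - 5)) = 54.
Step 2. [-(3*((x - 9) - 5)) = 54] LHS negated; negate both sides, so neg: 3*((x - 9) - 5) = -54.
Step 3. [3*((x - 9) - 5) = -54] 3 out front; divide by 3. So div: (x - 9) - 5 = -18.
Step 4. [(x - 9) - 5 = -18] the outer -5 inverts by adding 5, so sub: x - 9 = -13.
Step 5. [x - 9 = -13] 9 comes off first (add 9), so sub: x = -4.

Answer: x ∈ {-4}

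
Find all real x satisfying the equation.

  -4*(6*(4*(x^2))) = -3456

Step 1. [-4*(6*(4*(x^2))) = -3456] divide by the outer -4, so div: 6*(4*(x^2)) = 864.
Step 2. [6*(4*(x^2)) = 864] 6·(inner) — divide through by 6 ⇒ div: 4*(x^2) = 144.
Step 3. [4*(x^2) = 144] 4·(inner) — divide through by 4 ⇒ div: x^2 = 36.
Step 4. [x^2 = 36] 36 ≥ 0, LHS is (·)² — take ±√, so sqrt: x = 6 or -6.

Answer: x ∈ {-6, 6}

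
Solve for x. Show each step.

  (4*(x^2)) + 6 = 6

Step 1. [(4*(x^2)) + 6 = 6] 6 comes off first (subtract 6) ⇒ sub: 4*(x^2) = 0.
Step 2. [4*(x^2) = 0] divide by the outer 4. So div: x^2 = 0.
Step 3. [x^2 = 0] LHS squared, RHS 0 ≥ 0: apply √ (±), so sqrt: x = 0.

Answer: x ∈ {0}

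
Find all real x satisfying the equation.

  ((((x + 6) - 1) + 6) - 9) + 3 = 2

Step 1. [((((x + 6) - 1) + 6) - 9) + 3 = 2] +3 is outermost — subtract 3 both sides ⇒ sub: (((x + 6) - 1) + 6) - 9 = -1.
Step 2. [(((x + 6) - 1) + 6) - 9 = -1] the outer -9 inverts by adding 9 ⇒ sub: ((x + 6) - 1) + 6 = 8.
Step 3. [((x + 6) - 1) + 6 = 8] peel the +6: subtract 6 from each side, so sub: (x + 6) - 1 = 2.
Step 4. [(x + 6) - 1 = 2] the outer -1 inverts by adding 1. So sub: x + 6 = 3.
Step 5. [x + 6 = 3] 6 comes off first (subtract 6) ⇒ sub: x = -3.

Answer: x ∈ {-3}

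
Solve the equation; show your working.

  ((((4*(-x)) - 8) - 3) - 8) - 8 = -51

Step 1. [((((4*(-x)) - 8) - 3) - 8) - 8 = -51] the outer -8 inverts by adding 8, so sub: (((4*(-x)) - 8) - 3) - 8 = -43.
Step 2. [(((4*(-x)) - 8) - 3) - 8 = -43] peel the -8: add 8 from each side, so sub: ((4*(-x)) - 8) - 3 = -35.
Step 3. [((4*(-x)) - 8) - 3 = -35] the outer -3 inverts by adding 3. So sub: (4*(-x)) - 8 = -32.
Step 4. [(4*(-x)) - 8 = -32] 4 | LHS and 4 | -32: pull 4 out ⇒ factor: (-x) - 2 = -8.
Step 5. [(-x) - 2 = -8] the outer -2 inverts by adding 2 ⇒ sub: -x = -6.
Step 6. [-x = -6] LHS negated; negate both sides. So neg: x = 6.

Answer: x ∈ {6}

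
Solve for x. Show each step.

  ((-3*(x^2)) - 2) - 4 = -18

Step 1. [((-3*(x^2)) - 2) - 4 = -18] peel the -4: add 4 from each side ⇒ sub: (-3*(x^2)) - 2 = -14.
Step 2. [(-3*(x^2)) - 2 = -14] add 2: x sits inside (… - 2). So sub: -3*(x^2) = -12.
Step 3. [-3*(x^2) = -12] leading coefficient -3: divide by -3. So div: x^2 = 4.
Step 4. [x^2 = 4] √ both sides: 4 ≥ 0 gives two branches, so sqrt: x = 2 or -2.

Answer: x ∈ {-2, 2}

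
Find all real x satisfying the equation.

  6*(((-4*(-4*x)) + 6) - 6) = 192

Step 1. [6*(((-4*(-4*x)) + 6) - 6) = 192] 6·(inner) — divide through by 6 ⇒ div: ((-4*(-4*x)) + 6) - 6 = 32.
Step 2. [((-4*(-4*x)) + 6) - 6 = 32] 6 comes off first (add 6) ⇒ sub: (-4*(-4*x)) + 6 = 38.
Step 3. [(-4*(-4*x)) + 6 = 38] peel the +6: subtract 6 from each side ⇒ sub: -4*(-4*x) = 32.
Step 4. [-4*(-4*x) = 32] leading coefficient -4: divide by -4 ⇒ div: -4*x = -8.
Step 5. [-4*x = -8] leading coefficient -4: divide by -4, so div: x = 2.

Answer: x ∈ {2}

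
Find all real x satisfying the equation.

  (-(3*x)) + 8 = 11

Step 1. [(-(3*x)) + 8 = 11] +8 is outermost — subtract 8 both sides ⇒ sub: -(3*x) = 3.
Step 2. [-(3*x) = 3] flip signs both sides, so neg: 3*x = -3.
Step 3. [3*x = -3] 3·(inner) — divide through by 3, so div: x = -1.

Answer: x ∈ {-1}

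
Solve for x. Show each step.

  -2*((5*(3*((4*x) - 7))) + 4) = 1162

Step 1. [-2*((5*(3*((4*x) - 7))) + 4) = 1162] -2·(inner) — divide through by -2. So div: (5*(3*((4*x) - 7))) + 4 = -581.
Step 2. [(5*(3*((4*x) - 7))) + 4 = -581] 4 comes off first (subtract 4), so sub: 5*(3*((4*x) - 7)) = -585.
Step 3. [5*(3*((4*x) - 7)) = -585] 5 out front; divide by 5. So div: 3*((4*x) - 7) = -117.
Step 4. [3*((4*x) - 7) = -117] leading coefficient 3: divide by 3 ⇒ div: (4*x) - 7 = -39.
Step 5. [(4*x) - 7 = -39] -7 is outermost — add 7 both sides, so sub: 4*x = -32.
Step 6. [4*x = -32] divide by the outer 4. So div: x = -8.

Answer: x ∈ {-8}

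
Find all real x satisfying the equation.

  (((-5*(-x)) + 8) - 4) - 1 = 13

Step 1. [(((-5*(-x)) + 8) - 4) - 1 = 13] -1 is outermost — add 1 both sides ⇒ sub: ((-5*(-x)) + 8) - 4 = 14.
Step 2. [((-5*(-x)) + 8) - 4 = 14] the outer -4 inverts by adding 4. So sub: (-5*(-x)) + 8 = 18.
Step 3. [(-5*(-x)) + 8 = 18] +8 is outermost — subtract 8 both sides ⇒ sub: -5*(-x) = 10.
Step 4. [-5*(-x) = 10] LHS = -5·(…); ÷-5 both sides. So div: -x = -2.
Step 5. [-x = -2] flip signs both sides ⇒ neg: x = 2.

Answer: x ∈ {2}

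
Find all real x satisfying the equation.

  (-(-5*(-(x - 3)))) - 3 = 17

Step 1. [(-(-5*(-(x - 3)))) - 3 = 17] peel the -3: add 3 from each side. So sub: -(-5*(-(x - 3))) = 20.
Step 2. [-(-5*(-(x - 3))) = 20] flip signs both sides. So neg: -5*(-(x - 3)) = -20.
Step 3. [-5*(-(x - 3)) = -20] leading coefficient -5: divide by -5. So div: -(x - 3) = 4.
Step 4. [-(x - 3) = 4] leading − — multiply by −1 ⇒ neg: x - 3 = -4.
Step 5. [x - 3 = -4] peel the -3: add 3 from each side, so sub: x = -1.

Answer: x ∈ {-1}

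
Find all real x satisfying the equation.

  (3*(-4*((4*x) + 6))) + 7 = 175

Step 1. [(3*(-4*((4*x) + 6))) + 7 = 175] subtract 7: x sits inside (… + 7). So sub: 3*(-4*((4*x) + 6)) = 168.
Step 2. [3*(-4*((4*x) + 6)) = 168] 3·(inner) — divide through by 3. So div: -4*((4*x) + 6) = 56.
Step 3. [-4*((4*x) + 6) = 56] -4 out front; divide by -4. So div: (4*x) + 6 = -14.
Step 4. [(4*x) + 6 = -14] subtract 6: x sits inside (… + 6) ⇒ sub: 4*x = -20.
Step 5. [4*x = -20] divide by the outer 4 ⇒ div: x = -5.

Answer: x ∈ {-5}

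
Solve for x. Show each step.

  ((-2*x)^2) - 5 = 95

Step 1. [((-2*x)^2) - 5 = 95] -5 is outermost — add 5 both sides, so sub: (-2*x)^2 = 100.
Step 2. [(-2*x)^2 = 100] √ both sides: 100 ≥ 0 gives two branches, so sqrt: -2*x = 10 or -10.
Step 3. [-2*x = 10 or -10] divide by the outer -2, so div: x = -5 or 5.

Answer: x ∈ {-5, 5}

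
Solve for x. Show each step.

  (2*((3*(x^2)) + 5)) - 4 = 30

Step 1. [(2*((3*(x^2)) + 5)) - 4 = 30] 4 comes off first (add 4). So sub: 2*((3*(x^2)) + 5) = 34.
Step 2. [2*((3*(x^2)) + 5) = 34] divide by the outer 2. So div: (3*(x^2)) + 5 = 17.
Step 3. [(3*(x^2)) + 5 = 17] the outer +5 inverts by subtracting 5, so sub: 3*(x^2) = 12.
Step 4. [3*(x^2) = 12] LHS = 3·(…); ÷3 both sides. So div: x^2 = 4.
Step 5. [x^2 = 4] √ both sides: 4 ≥ 0 gives two branches, so sqrt: x = 2 or -2.

Answer: x ∈ {-2, 2}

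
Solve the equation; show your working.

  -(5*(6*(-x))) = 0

Step 1. [-(5*(6*(-x))) = 0] flip signs both sides. So neg: 5*(6*(-x)) = 0.
Step 2. [5*(6*(-x)) = 0] 5 out front; divide by 5. So div: 6*(-x) = 0.
Step 3. [6*(-x) = 0] 6 out front; divide by 6, so div: -x = 0.
Step 4. [-x = 0] leading − — multiply by −1 ⇒ neg: x = 0.

Answer: x ∈ {0}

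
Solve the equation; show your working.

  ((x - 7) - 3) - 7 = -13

Step 1. [((x - 7) - 3) - 7 = -13] the outer -7 inverts by adding 7. So sub: (x - 7) - 3 = -6.
Step 2. [(x - 7) - 3 = -6] add 3: x sits inside (… - 3) ⇒ sub: x - 7 = -3.
Step 3. [x - 7 = -3] peel the -7: add 7 from each side. So sub: x = 4.

Answer: x ∈ {4}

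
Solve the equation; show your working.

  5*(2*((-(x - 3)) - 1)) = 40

Step 1. [5*(2*((-(x - 3)) - 1)) = 40] 5 out front; divide by 5. So div: 2*((-(x - 3)) - 1) = 8.
Step 2. [2*((-(x - 3)) - 1) = 8] 2·(inner) — divide through by 2 ⇒ div: (-(x - 3)) - 1 = 4.
Step 3. [(-(x - 3)) - 1 = 4] peel the -1: add 1 from each side, so sub: -(x - 3) = 5.
Step 4. [-(x - 3) = 5] flip signs both sides. So neg: x - 3 = -5.
Step 5. [x - 3 = -5] -3 is outermost — add 3 both sides ⇒ sub: x = -2.

Answer: x ∈ {-2}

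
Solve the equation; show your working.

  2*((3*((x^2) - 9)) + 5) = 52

Step 1. [2*((3*((x^2) - 9)) + 5) = 52] 2·(inner) — divide through by 2. So div: (3*((x^2) - 9)) + 5 = 26.
Step 2. [(3*((x^2) - 9)) + 5 = 26] 5 comes off first (subtract 5). So sub: 3*((x^2) - 9) = 21.
Step 3. [3*((x^2) - 9) = 21] 3 out front; divide by 3. So div: (x^2) - 9 = 7.
Step 4. [(x^2) - 9 = 7] add 9: x sits inside (… - 9), so sub: x^2 = 16.
Step 5. [x^2 = 16] √ both sides: 16 ≥ 0 gives two branches, so sqrt: x = 4 or -4.

Answer: x ∈ {-4, 4}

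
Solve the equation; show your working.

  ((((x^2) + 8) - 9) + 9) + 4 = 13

Step 1. [((((x^2) + 8) - 9) + 9) + 4 = 13] peel the +4: subtract 4 from each side. So sub: (((x^2) + 8) - 9) + 9 = 9.
Step 2. [(((x^2) + 8) - 9) + 9 = 9] +9 is outermost — subtract 9 both sides. So sub: ((x^2) + 8) - 9 = 0.
Step 3. [((x^2) + 8) - 9 = 0] the outer -9 inverts by adding 9, so sub: (x^2) + 8 = 9.
Step 4. [(x^2) + 8 = 9] peel the +8: subtract 8 from each side, so sub: x^2 = 1.
Step 5. [x^2 = 1] √ both sides: 1 ≥ 0 gives two branches. So sqrt: x = 1 or -1.

Answer: x ∈ {-1, 1}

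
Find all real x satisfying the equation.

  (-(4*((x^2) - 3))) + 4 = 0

Step 1. [(-(4*((x^2) - 3))) + 4 = 0] 4 comes off first (subtract 4). So sub: -(4*((x^2) - 3)) = -4.
Step 2. [-(4*((x^2) - 3)) = -4] flip signs both sides. So neg: 4*((x^2) - 3) = 4.
Step 3. [4*((x^2) - 3) = 4] LHS = 4·(…); ÷4 both sides. So div: (x^2) - 3 = 1.
Step 4. [(x^2) - 3 = 1] the outer -3 inverts by adding 3. So sub: x^2 = 4.
Step 5. [x^2 = 4] √ both sides: 4 ≥ 0 gives two branches, so sqrt: x = 2 or -2.

Answer: x ∈ {-2, 2}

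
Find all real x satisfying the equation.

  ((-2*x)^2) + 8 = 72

Step 1. [((-2*x)^2) + 8 = 72] subtract 8: x sits inside (… + 8), so sub: (-2*x)^2 = 64.
Step 2. [(-2*x)^2 = 64] 64 ≥ 0, LHS is (·)² — take ±√ ⇒ sqrt: -2*x = 8 or -8.
Step 3. [-2*x = 8 or -8] leading coefficient -2: divide by -2 ⇒ div: x = -4 or 4.

Answer: x ∈ {-4, 4}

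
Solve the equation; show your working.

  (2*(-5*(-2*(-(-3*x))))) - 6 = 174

Step 1. [(2*(-5*(-2*(-(-3*x))))) - 6 = 174] peel the -6: add 6 from each side ⇒ sub: 2*(-5*(-2*(-(-3*x)))) = 180.
Step 2. [2*(-5*(-2*(-(-3*x)))) = 180] leading coefficient 2: divide by 2 ⇒ div: -5*(-2*(-(-3*x))) = 90.
Step 3. [-5*(-2*(-(-3*x))) = 90] divide by the outer -5. So div: -2*(-(-3*x)) = -18.
Step 4. [-2*(-(-3*x)) = -18] -2 out front; divide by -2. So div: -(-3*x) = 9.
Step 5. [-(-3*x) = 9] leading − — multiply by −1. So neg: -3*x = -9.
Step 6. [-3*x = -9] divide by the outer -3 ⇒ div: x = 3.

Answer: x ∈ {3}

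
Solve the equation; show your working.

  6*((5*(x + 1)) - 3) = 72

Step 1. [6*((5*(x + 1)) - 3) = 72] 6·(inner) — divide through by 6, so div: (5*(x + 1)) - 3 = 12.
Step 2. [(5*(x + 1)) - 3 = 12] the outer -3 inverts by adding 3, so sub: 5*(x + 1) = 15.
Step 3. [5*(x + 1) = 15] LHS = 5·(…); ÷5 both sides. So div: x + 1 = 3.
Step 4. [x + 1 = 3] peel the +1: subtract 1 from each side ⇒ sub: x = 2.

Answer: x ∈ {2}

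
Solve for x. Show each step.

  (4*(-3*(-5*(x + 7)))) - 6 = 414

Step 1. [(4*(-3*(-5*(x + 7)))) - 6 = 414] the outer -6 inverts by adding 6, so sub: 4*(-3*(-5*(x + 7))) = 420.
Step 2. [4*(-3*(-5*(x + 7))) = 420] 4·(inner) — divide through by 4, so div: -3*(-5*(x + 7)) = 105.
Step 3. [-3*(-5*(x + 7)) = 105] leading coefficient -3: divide by -3, so div: -5*(x + 7) = -35.
Step 4. [-5*(x + 7) = -35] leading coefficient -5: divide by -5. So div: x + 7 = 7.
Step 5. [x + 7 = 7] the outer +7 inverts by subtracting 7, so sub: x = 0.

Answer: x ∈ {0}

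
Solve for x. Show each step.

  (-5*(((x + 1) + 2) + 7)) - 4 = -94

Step 1. [(-5*(((x + 1) + 2) + 7)) - 4 = -94] -4 is outermost — add 4 both sides. So sub: -5*(((x + 1) + 2) + 7) = -90.
Step 2. [-5*(((x + 1) + 2) + 7) = -90] -5 out front; divide by -5 ⇒ div: ((x + 1) + 2) + 7 = 18.
Step 3. [((x + 1) + 2) + 7 = 18] +7 is outermost — subtract 7 both sides, so sub: (x + 1) + 2 = 11.
Step 4. [(x + 1) + 2 = 11] the outer +2 inverts by subtracting 2. So sub: x + 1 = 9.
Step 5. [x + 1 = 9] subtract 1: x sits inside (… + 1), so sub: x = 8.

Answer: x ∈ {8}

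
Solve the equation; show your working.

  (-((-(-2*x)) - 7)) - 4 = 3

Step 1. [(-((-(-2*x)) - 7)) - 4 = 3] -4 is outermost — add 4 both sides, so sub: -((-(-2*x)) - 7) = 7.
Step 2. [-((-(-2*x)) - 7) = 7] flip signs both sides ⇒ neg: (-(-2*x)) - 7 = -7.
Step 3. [(-(-2*x)) - 7 = -7] 7 comes off first (add 7), so sub: -(-2*x) = 0.
Step 4. [-(-2*x) = 0] flip signs both sides ⇒ neg: -2*x = 0.
Step 5. [-2*x = 0] -2 out front; divide by -2 ⇒ div: x = 0.

Answer: x ∈ {0}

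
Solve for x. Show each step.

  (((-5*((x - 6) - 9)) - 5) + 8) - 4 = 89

Step 1. [(((-5*((x - 6) - 9)) - 5) + 8) - 4 = 89] 4 comes off first (add 4). So sub: ((-5*((x - 6) - 9)) - 5) + 8 = 93.
Step 2. [((-5*((x - 6) - 9)) - 5) + 8 = 93] subtract 8: x sits inside (… + 8). So sub: (-5*((x - 6) - 9)) - 5 = 85.
Step 3. [(-5*((x - 6) - 9)) - 5 = 85] -5 | LHS and -5 | 85: pull -5 out, so factor: ((x - 6) - 9) + 1 = -17.
Step 4. [((x - 6) - 9) + 1 = -17] +1 is outermost — subtract 1 both sides ⇒ sub: (x - 6) - 9 = -18.
Step 5. [(x - 6) - 9 = -18] 9 comes off first (add 9). So sub: x - 6 = -9.
Step 6. [x - 6 = -9] the outer -6 inverts by adding 6, so sub: x = -3.

Answer: x ∈ {-3}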